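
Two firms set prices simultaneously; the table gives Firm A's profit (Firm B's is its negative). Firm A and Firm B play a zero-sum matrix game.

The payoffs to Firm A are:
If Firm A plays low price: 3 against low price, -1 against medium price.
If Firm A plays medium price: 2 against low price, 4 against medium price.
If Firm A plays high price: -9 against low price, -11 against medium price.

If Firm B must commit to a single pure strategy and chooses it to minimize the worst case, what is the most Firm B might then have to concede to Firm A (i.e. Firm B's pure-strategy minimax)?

3

The worst case (largest entry) in each column is low price: 3, medium price: 4.
The best (smallest) of these is 3.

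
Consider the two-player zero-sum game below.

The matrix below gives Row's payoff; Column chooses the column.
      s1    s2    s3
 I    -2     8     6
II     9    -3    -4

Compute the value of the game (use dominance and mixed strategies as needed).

46/21

Column s2 is strictly dominated by s3 for Column (it gives Row more in every row).
The remaining 2×2 game on (I, II) × (s1, s3) has no saddle point. Let Row play I with probability p; indifference gives −2p + 9(1−p) = 6p − 4(1−p), so p = 13/21.
Similarly Column's optimal q on s1 is 10/21, and the value is -2·(10/21) + (6)·(11/21) = 46/21.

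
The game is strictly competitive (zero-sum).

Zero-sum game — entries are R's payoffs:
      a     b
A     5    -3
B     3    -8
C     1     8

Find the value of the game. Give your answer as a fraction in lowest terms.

43/15

Row B is strictly dominated by row A, so R never plays it.
The remaining 2×2 game on (A, C) × (a, b) has no saddle point. Let R play A with probability p; indifference gives 5p + (1−p) = −3p + 8(1−p), so p = 7/15.
Similarly C's optimal q on a is 11/15, and the value is 5·(11/15) + (-3)·(4/15) = 43/15.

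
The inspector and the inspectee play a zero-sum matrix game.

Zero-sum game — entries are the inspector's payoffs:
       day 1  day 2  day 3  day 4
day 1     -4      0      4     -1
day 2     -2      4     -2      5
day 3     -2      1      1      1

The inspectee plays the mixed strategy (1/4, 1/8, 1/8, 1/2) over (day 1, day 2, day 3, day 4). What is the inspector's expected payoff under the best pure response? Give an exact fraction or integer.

day 1: (-4)·(1/4) + (0)·(1/8) + (4)·(1/8) + (-1)·(1/2) = -1.
day 2: (-2)·(1/4) + (4)·(1/8) + (-2)·(1/8) + (5)·(1/2) = 9/4.
day 3: (-2)·(1/4) + (1)·(1/8) + (1)·(1/8) + (1)·(1/2) = 1/4.
The best pure response is day 2 with expected payoff 9/4.

9/4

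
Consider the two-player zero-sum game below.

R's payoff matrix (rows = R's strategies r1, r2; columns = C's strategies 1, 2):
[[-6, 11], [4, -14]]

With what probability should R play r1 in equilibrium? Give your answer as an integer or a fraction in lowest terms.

18/35

Row minima are -6 and -14, so R's maximin is -6; column maxima are 4 and 11, so C's minimax is 4. These differ, so the equilibrium is in mixed strategies.
Let R play r1 with probability p. C is indifferent when −6p + 4(1−p) = 11p − 14(1−p), giving p = 18/35.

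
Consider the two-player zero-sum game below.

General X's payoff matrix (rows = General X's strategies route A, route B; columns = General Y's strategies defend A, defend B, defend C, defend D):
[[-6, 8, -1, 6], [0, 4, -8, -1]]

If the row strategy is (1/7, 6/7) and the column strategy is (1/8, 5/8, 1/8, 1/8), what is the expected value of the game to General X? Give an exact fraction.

Against (1/8, 5/8, 1/8, 1/8), each row's expected payoff is route A: 39/8; route B: 11/8.
Taking the (1/7, 6/7)-weighted average: (1/7)·(39/8) + (6/7)·(11/8) = 15/8.

15/8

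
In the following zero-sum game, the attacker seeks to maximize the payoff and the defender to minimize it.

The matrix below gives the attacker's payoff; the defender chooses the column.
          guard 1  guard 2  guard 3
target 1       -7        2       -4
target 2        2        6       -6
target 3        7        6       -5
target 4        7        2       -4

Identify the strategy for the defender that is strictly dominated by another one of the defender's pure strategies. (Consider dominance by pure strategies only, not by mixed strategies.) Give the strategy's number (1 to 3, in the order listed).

2

The defender prefers columns that give the attacker less. Compare guard 2 with guard 3: -4 < 2, -6 < 6, -5 < 6, -4 < 2.
So guard 3 strictly dominates guard 2 for the defender; guard 2 is strictly dominated.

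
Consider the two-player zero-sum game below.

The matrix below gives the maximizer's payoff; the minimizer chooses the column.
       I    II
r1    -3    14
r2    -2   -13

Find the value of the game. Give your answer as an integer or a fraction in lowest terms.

Row minima are -3 and -13, so the maximizer's maximin is -3; column maxima are -2 and 14, so the minimizer's minimax is -2. These differ, so the equilibrium is in mixed strategies.
Let the maximizer play r1 with probability p. The minimizer is indifferent when −3p − 2(1−p) = 14p − 13(1−p), giving p = 11/28.
Let the minimizer play I with probability q. The maximizer is indifferent when −3q + 14(1−q) = −2q − 13(1−q), giving q = 27/28.
The value is -3·(27/28) + (14)·(1/28) = -67/28.

-67/28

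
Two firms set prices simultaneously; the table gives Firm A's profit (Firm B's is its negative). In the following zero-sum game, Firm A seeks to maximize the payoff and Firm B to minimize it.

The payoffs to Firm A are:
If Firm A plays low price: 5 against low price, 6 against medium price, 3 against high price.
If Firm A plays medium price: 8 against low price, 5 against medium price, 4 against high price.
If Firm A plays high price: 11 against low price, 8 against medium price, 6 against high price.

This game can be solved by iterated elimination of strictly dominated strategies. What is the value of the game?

Column low price is strictly dominated by high price for Firm B (3<5, 4<8, 6<11); eliminate low price.
Column medium price is strictly dominated by high price for Firm B (3<6, 4<5, 6<8); eliminate medium price.
Row medium price is strictly dominated by row high price (6>4); eliminate medium price.
Row low price is strictly dominated by row high price (6>3); eliminate low price.
Only (high price, high price) remains, with payoff 6.

6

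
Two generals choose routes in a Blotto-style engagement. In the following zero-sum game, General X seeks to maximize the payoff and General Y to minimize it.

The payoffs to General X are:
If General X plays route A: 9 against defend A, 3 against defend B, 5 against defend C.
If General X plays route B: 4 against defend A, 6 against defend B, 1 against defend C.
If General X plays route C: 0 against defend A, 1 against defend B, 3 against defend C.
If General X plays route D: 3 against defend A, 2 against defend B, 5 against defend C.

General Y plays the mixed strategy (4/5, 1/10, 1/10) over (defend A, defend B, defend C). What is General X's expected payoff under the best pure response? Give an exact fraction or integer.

route A: (9)·(4/5) + (3)·(1/10) + (5)·(1/10) = 8.
route B: (4)·(4/5) + (6)·(1/10) + (1)·(1/10) = 39/10.
route C: (0)·(4/5) + (1)·(1/10) + (3)·(1/10) = 2/5.
route D: (3)·(4/5) + (2)·(1/10) + (5)·(1/10) = 31/10.
The best pure response is route A with expected payoff 8.

8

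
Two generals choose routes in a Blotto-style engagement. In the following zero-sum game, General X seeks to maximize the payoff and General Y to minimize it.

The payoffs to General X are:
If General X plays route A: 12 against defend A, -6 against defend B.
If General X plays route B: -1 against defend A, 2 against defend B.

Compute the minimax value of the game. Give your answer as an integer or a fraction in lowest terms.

Row minima are -6 and -1, so General X's maximin is -1; column maxima are 12 and 2, so General Y's minimax is 2. These differ, so the equilibrium is in mixed strategies.
Let General X play route A with probability p. General Y is indifferent when 12p − (1−p) = −6p + 2(1−p), giving p = 1/7.
Let General Y play defend A with probability q. General X is indifferent when 12q − 6(1−q) = −q + 2(1−q), giving q = 8/21.
The value is 12·(8/21) + (-6)·(13/21) = 6/7.

6/7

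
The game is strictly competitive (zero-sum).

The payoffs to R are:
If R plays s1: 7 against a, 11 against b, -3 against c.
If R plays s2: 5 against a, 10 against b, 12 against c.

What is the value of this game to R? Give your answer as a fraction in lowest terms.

Column b is strictly dominated by a for C (it gives R more in every row).
The remaining 2×2 game on (s1, s2) × (a, c) has no saddle point. Let R play s1 with probability p; indifference gives 7p + 5(1−p) = −3p + 12(1−p), so p = 7/17.
Similarly C's optimal q on a is 15/17, and the value is 7·(15/17) + (-3)·(2/17) = 99/17.

99/17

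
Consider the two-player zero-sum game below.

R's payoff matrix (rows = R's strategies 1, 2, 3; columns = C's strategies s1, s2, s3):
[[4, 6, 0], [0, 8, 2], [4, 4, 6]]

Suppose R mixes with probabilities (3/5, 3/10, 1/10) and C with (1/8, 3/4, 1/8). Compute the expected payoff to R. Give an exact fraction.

Against (1/8, 3/4, 1/8), each row's expected payoff is 1: 5; 2: 25/4; 3: 17/4.
Taking the (3/5, 3/10, 1/10)-weighted average: (3/5)·(5) + (3/10)·(25/4) + (1/10)·(17/4) = 53/10.

53/10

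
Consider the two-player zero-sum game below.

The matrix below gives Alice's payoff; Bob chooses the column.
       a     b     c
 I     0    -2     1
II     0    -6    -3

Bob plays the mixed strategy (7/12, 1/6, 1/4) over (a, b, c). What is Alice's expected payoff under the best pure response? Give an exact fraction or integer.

I: (0)·(7/12) + (-2)·(1/6) + (1)·(1/4) = -1/12.
II: (0)·(7/12) + (-6)·(1/6) + (-3)·(1/4) = -7/4.
The best pure response is I with expected payoff -1/12.

-1/12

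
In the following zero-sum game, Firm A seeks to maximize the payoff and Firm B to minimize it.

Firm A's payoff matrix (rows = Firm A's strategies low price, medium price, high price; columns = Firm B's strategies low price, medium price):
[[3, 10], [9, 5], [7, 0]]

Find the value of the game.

75/11

Row high price is strictly dominated by row medium price, so Firm A never plays it.
The remaining 2×2 game on (low price, medium price) × (low price, medium price) has no saddle point. Let Firm A play low price with probability p; indifference gives 3p + 9(1−p) = 10p + 5(1−p), so p = 4/11.
Similarly Firm B's optimal q on low price is 5/11, and the value is 3·(5/11) + (10)·(6/11) = 75/11.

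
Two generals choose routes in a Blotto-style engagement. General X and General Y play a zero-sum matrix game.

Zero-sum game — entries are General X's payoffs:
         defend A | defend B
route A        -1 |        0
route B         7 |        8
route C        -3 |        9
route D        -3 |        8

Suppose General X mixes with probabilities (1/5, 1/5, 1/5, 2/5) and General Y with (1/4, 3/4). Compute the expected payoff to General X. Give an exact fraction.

Against (1/4, 3/4), each row's expected payoff is route A: -1/4; route B: 31/4; route C: 6; route D: 21/4.
Taking the (1/5, 1/5, 1/5, 2/5)-weighted average: (1/5)·(-1/4) + (1/5)·(31/4) + (1/5)·(6) + (2/5)·(21/4) = 24/5.

24/5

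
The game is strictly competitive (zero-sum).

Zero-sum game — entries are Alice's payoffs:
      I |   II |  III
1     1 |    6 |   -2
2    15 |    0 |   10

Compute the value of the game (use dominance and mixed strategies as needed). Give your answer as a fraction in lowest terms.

10/3

Column I is strictly dominated by III for Bob (it gives Alice more in every row).
The remaining 2×2 game on (1, 2) × (II, III) has no saddle point. Let Alice play 1 with probability p; indifference gives 6p = −2p + 10(1−p), so p = 5/9.
Similarly Bob's optimal q on II is 2/3, and the value is 6·(2/3) + (-2)·(1/3) = 10/3.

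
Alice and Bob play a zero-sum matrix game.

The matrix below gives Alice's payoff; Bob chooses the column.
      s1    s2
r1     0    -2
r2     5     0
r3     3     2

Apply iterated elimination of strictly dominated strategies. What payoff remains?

2

Column s1 is strictly dominated by s2 for Bob (-2<0, 0<5, 2<3); eliminate s1.
Row r1 is strictly dominated by row r2 (0>-2); eliminate r1.
Row r2 is strictly dominated by row r3 (2>0); eliminate r2.
Only (r3, s2) remains, with payoff 2.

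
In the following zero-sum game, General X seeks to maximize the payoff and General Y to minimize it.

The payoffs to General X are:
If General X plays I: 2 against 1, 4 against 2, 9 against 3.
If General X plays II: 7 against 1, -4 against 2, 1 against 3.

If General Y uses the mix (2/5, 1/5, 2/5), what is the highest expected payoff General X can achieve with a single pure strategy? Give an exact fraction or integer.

I: (2)·(2/5) + (4)·(1/5) + (9)·(2/5) = 26/5.
II: (7)·(2/5) + (-4)·(1/5) + (1)·(2/5) = 12/5.
The best pure response is I with expected payoff 26/5.

26/5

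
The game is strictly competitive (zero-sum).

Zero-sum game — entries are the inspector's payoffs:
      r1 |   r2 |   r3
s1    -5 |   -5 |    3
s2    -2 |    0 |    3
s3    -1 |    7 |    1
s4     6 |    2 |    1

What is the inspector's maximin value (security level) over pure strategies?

The worst-case payoff for each row is s1: -5, s2: -2, s3: -1, s4: 1.
The best of these is 1.

1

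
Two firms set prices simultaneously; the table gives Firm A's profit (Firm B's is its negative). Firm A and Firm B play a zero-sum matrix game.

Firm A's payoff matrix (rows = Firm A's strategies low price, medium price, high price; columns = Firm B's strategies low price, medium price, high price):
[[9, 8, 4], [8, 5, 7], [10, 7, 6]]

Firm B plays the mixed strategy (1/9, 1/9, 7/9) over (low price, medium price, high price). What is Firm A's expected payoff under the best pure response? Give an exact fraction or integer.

62/9

low price: (9)·(1/9) + (8)·(1/9) + (4)·(7/9) = 5.
medium price: (8)·(1/9) + (5)·(1/9) + (7)·(7/9) = 62/9.
high price: (10)·(1/9) + (7)·(1/9) + (6)·(7/9) = 59/9.
The best pure response is medium price with expected payoff 62/9.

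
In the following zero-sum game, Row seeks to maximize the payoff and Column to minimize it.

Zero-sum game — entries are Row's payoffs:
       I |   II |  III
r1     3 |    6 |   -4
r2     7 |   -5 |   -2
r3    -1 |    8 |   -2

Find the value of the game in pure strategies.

Row minima: -4, -5, -2 → Row's maximin is -2.
Column maxima: 7, 8, -2 → Column's minimax is -2.
They coincide at (r3, III), so the value is -2.

-2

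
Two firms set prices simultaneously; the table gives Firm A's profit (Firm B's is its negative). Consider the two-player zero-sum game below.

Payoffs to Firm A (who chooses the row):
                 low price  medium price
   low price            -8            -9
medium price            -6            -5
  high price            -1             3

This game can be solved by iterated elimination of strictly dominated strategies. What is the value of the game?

-1

Row medium price is strictly dominated by row high price (-1>-6, 3>-5); eliminate medium price.
Row low price is strictly dominated by row high price (-1>-8, 3>-9); eliminate low price.
Column medium price is strictly dominated by low price for Firm B (-1<3); eliminate medium price.
Only (high price, low price) remains, with payoff -1.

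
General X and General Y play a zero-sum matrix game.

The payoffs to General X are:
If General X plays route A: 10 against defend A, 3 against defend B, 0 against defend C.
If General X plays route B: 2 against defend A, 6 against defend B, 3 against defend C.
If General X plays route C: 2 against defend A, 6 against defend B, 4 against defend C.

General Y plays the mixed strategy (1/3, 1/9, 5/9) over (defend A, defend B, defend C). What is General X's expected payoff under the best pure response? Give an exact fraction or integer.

route A: (10)·(1/3) + (3)·(1/9) + (0)·(5/9) = 11/3.
route B: (2)·(1/3) + (6)·(1/9) + (3)·(5/9) = 3.
route C: (2)·(1/3) + (6)·(1/9) + (4)·(5/9) = 32/9.
The best pure response is route A with expected payoff 11/3.

11/3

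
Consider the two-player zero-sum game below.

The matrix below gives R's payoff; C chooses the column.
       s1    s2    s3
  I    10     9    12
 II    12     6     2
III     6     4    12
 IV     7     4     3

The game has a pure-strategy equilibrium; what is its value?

9

Row minima: 9, 2, 4, 3 → R's maximin is 9.
Column maxima: 12, 9, 12 → C's minimax is 9.
They coincide at (I, s2), so the value is 9.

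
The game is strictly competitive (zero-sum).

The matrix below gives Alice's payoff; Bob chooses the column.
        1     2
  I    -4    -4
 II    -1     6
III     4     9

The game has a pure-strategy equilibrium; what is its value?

4

Row minima: -4, -1, 4 → Alice's maximin is 4.
Column maxima: 4, 9 → Bob's minimax is 4.
They coincide at (III, 1), so the value is 4.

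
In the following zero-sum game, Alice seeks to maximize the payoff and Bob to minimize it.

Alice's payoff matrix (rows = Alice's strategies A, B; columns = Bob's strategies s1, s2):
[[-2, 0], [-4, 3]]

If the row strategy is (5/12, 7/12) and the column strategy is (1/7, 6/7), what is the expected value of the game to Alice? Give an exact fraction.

22/21

Against (1/7, 6/7), each row's expected payoff is A: -2/7; B: 2.
Taking the (5/12, 7/12)-weighted average: (5/12)·(-2/7) + (7/12)·(2) = 22/21.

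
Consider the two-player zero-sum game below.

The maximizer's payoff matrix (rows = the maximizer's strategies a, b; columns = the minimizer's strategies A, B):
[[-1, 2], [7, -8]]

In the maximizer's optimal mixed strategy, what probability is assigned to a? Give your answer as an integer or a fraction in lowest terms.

5/6

Row minima are -1 and -8, so the maximizer's maximin is -1; column maxima are 7 and 2, so the minimizer's minimax is 2. These differ, so the equilibrium is in mixed strategies.
Let the maximizer play a with probability p. The minimizer is indifferent when −p + 7(1−p) = 2p − 8(1−p), giving p = 5/6.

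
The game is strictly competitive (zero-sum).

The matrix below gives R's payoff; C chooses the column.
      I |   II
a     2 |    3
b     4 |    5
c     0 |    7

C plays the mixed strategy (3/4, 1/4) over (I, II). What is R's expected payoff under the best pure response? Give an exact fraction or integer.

17/4

a: (2)·(3/4) + (3)·(1/4) = 9/4.
b: (4)·(3/4) + (5)·(1/4) = 17/4.
c: (0)·(3/4) + (7)·(1/4) = 7/4.
The best pure response is b with expected payoff 17/4.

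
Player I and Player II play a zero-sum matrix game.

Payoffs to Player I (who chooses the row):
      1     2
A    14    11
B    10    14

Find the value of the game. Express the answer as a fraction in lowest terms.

86/7

Row minima are 11 and 10, so Player I's maximin is 11; column maxima are 14 and 14, so Player II's minimax is 14. These differ, so the equilibrium is in mixed strategies.
Let Player I play A with probability p. Player II is indifferent when 14p + 10(1−p) = 11p + 14(1−p), giving p = 4/7.
Let Player II play 1 with probability q. Player I is indifferent when 14q + 11(1−q) = 10q + 14(1−q), giving q = 3/7.
The value is 14·(3/7) + (11)·(4/7) = 86/7.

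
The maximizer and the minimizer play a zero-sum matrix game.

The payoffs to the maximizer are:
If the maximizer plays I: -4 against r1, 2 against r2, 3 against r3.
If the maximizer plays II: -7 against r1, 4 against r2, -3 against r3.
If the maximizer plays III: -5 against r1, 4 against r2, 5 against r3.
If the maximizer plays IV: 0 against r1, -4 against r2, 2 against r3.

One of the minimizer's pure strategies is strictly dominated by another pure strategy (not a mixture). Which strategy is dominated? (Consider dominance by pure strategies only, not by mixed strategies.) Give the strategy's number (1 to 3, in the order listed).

The minimizer prefers columns that give the maximizer less. Compare r3 with r1: -4 < 3, -7 < -3, -5 < 5, 0 < 2.
So r1 strictly dominates r3 for the minimizer; r3 is strictly dominated.

3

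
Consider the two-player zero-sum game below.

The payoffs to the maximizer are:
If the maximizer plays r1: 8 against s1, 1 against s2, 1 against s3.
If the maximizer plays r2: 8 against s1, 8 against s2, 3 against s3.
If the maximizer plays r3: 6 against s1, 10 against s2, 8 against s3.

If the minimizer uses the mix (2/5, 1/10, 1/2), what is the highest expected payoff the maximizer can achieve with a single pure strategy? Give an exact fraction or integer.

37/5

r1: (8)·(2/5) + (1)·(1/10) + (1)·(1/2) = 19/5.
r2: (8)·(2/5) + (8)·(1/10) + (3)·(1/2) = 11/2.
r3: (6)·(2/5) + (10)·(1/10) + (8)·(1/2) = 37/5.
The best pure response is r3 with expected payoff 37/5.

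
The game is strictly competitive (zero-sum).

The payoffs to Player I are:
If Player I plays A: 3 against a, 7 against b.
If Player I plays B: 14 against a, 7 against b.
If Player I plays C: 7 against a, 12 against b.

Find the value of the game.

119/12

Row A is strictly dominated by row C, so Player I never plays it.
The remaining 2×2 game on (B, C) × (a, b) has no saddle point. Let Player I play B with probability p; indifference gives 14p + 7(1−p) = 7p + 12(1−p), so p = 5/12.
Similarly Player II's optimal q on a is 5/12, and the value is 14·(5/12) + (7)·(7/12) = 119/12.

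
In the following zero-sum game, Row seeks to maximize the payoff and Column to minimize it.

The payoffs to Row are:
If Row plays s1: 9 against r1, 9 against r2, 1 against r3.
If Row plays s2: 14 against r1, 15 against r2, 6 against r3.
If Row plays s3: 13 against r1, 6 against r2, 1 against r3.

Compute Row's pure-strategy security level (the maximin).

The worst-case payoff for each row is s1: 1, s2: 6, s3: 1.
The best of these is 6.

6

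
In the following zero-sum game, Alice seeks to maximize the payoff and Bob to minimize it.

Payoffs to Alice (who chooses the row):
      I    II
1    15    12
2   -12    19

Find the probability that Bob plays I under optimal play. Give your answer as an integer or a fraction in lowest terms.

7/34

Row minima are 12 and -12, so Alice's maximin is 12; column maxima are 15 and 19, so Bob's minimax is 15. These differ, so the equilibrium is in mixed strategies.
Let Bob play I with probability q. Alice is indifferent when 15q + 12(1−q) = −12q + 19(1−q), giving q = 7/34.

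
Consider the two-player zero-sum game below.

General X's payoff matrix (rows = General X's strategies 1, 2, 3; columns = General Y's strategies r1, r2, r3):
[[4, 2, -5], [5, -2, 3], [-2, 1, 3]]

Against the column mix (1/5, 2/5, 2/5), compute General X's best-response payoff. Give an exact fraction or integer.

1: (4)·(1/5) + (2)·(2/5) + (-5)·(2/5) = -2/5.
2: (5)·(1/5) + (-2)·(2/5) + (3)·(2/5) = 7/5.
3: (-2)·(1/5) + (1)·(2/5) + (3)·(2/5) = 6/5.
The best pure response is 2 with expected payoff 7/5.

7/5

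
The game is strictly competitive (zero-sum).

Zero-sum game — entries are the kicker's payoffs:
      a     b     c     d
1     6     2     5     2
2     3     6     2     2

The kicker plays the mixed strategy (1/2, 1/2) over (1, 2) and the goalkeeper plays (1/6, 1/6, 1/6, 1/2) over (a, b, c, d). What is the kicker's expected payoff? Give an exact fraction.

Against (1/6, 1/6, 1/6, 1/2), each row's expected payoff is 1: 19/6; 2: 17/6.
Taking the (1/2, 1/2)-weighted average: (1/2)·(19/6) + (1/2)·(17/6) = 3.

3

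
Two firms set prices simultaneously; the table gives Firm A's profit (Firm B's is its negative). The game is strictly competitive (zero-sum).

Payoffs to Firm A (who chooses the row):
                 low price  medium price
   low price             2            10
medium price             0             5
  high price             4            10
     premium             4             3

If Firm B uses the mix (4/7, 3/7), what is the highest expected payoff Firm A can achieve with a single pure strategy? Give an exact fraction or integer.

low price: (2)·(4/7) + (10)·(3/7) = 38/7.
medium price: (0)·(4/7) + (5)·(3/7) = 15/7.
high price: (4)·(4/7) + (10)·(3/7) = 46/7.
premium: (4)·(4/7) + (3)·(3/7) = 25/7.
The best pure response is high price with expected payoff 46/7.

46/7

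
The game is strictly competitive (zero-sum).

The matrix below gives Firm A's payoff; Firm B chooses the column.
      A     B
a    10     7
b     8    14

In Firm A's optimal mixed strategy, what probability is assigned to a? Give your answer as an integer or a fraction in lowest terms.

Row minima are 7 and 8, so Firm A's maximin is 8; column maxima are 10 and 14, so Firm B's minimax is 10. These differ, so the equilibrium is in mixed strategies.
Let Firm A play a with probability p. Firm B is indifferent when 10p + 8(1−p) = 7p + 14(1−p), giving p = 2/3.

2/3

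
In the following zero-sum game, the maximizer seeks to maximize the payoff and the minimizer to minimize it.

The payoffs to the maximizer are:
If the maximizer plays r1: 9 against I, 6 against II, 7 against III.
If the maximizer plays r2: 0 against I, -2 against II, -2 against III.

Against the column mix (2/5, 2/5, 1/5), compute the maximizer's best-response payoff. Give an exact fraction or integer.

r1: (9)·(2/5) + (6)·(2/5) + (7)·(1/5) = 37/5.
r2: (0)·(2/5) + (-2)·(2/5) + (-2)·(1/5) = -6/5.
The best pure response is r1 with expected payoff 37/5.

37/5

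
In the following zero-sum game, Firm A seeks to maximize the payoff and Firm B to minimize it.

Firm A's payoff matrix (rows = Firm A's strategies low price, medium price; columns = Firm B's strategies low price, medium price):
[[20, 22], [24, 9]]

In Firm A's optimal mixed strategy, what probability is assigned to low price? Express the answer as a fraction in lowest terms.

Row minima are 20 and 9, so Firm A's maximin is 20; column maxima are 24 and 22, so Firm B's minimax is 22. These differ, so the equilibrium is in mixed strategies.
Let Firm A play low price with probability p. Firm B is indifferent when 20p + 24(1−p) = 22p + 9(1−p), giving p = 15/17.

15/17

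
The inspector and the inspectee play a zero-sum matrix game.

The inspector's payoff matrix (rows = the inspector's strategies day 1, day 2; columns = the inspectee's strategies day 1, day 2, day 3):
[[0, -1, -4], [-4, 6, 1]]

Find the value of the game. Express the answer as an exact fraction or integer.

Column day 2 is strictly dominated by day 3 for the inspectee (it gives the inspector more in every row).
The remaining 2×2 game on (day 1, day 2) × (day 1, day 3) has no saddle point. Let the inspector play day 1 with probability p; indifference gives −4(1−p) = −4p + (1−p), so p = 5/9.
Similarly the inspectee's optimal q on day 1 is 5/9, and the value is 0·(5/9) + (-4)·(4/9) = -16/9.

-16/9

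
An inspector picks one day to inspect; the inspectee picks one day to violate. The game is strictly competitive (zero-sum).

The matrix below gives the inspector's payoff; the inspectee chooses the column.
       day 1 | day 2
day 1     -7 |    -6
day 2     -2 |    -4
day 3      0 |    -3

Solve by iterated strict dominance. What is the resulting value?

-3

Row day 2 is strictly dominated by row day 3 (0>-2, -3>-4); eliminate day 2.
Row day 1 is strictly dominated by row day 3 (0>-7, -3>-6); eliminate day 1.
Column day 1 is strictly dominated by day 2 for the inspectee (-3<0); eliminate day 1.
Only (day 3, day 2) remains, with payoff -3.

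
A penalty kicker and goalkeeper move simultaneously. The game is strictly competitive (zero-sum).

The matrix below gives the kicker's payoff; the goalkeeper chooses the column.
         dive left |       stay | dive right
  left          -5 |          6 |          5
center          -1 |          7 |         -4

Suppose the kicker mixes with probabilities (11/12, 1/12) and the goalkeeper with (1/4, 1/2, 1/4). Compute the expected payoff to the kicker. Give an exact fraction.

47/16

Against (1/4, 1/2, 1/4), each row's expected payoff is left: 3; center: 9/4.
Taking the (11/12, 1/12)-weighted average: (11/12)·(3) + (1/12)·(9/4) = 47/16.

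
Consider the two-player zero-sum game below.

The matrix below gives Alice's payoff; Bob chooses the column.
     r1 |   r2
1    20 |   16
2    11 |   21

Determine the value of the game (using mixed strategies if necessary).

122/7

Row minima are 16 and 11, so Alice's maximin is 16; column maxima are 20 and 21, so Bob's minimax is 20. These differ, so the equilibrium is in mixed strategies.
Let Alice play 1 with probability p. Bob is indifferent when 20p + 11(1−p) = 16p + 21(1−p), giving p = 5/7.
Let Bob play r1 with probability q. Alice is indifferent when 20q + 16(1−q) = 11q + 21(1−q), giving q = 5/14.
The value is 20·(5/14) + (16)·(9/14) = 122/7.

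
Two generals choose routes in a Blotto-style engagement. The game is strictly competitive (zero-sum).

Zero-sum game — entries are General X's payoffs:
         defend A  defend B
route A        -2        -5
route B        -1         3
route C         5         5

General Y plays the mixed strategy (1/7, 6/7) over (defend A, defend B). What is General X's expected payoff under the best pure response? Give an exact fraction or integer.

route A: (-2)·(1/7) + (-5)·(6/7) = -32/7.
route B: (-1)·(1/7) + (3)·(6/7) = 17/7.
route C: (5)·(1/7) + (5)·(6/7) = 5.
The best pure response is route C with expected payoff 5.

5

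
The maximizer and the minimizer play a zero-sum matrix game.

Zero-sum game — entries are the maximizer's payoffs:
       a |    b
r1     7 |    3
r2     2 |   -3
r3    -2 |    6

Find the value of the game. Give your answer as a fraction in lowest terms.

4

Row r2 is strictly dominated by row r1, so the maximizer never plays it.
The remaining 2×2 game on (r1, r3) × (a, b) has no saddle point. Let the maximizer play r1 with probability p; indifference gives 7p − 2(1−p) = 3p + 6(1−p), so p = 2/3.
Similarly the minimizer's optimal q on a is 1/4, and the value is 7·(1/4) + (3)·(3/4) = 4.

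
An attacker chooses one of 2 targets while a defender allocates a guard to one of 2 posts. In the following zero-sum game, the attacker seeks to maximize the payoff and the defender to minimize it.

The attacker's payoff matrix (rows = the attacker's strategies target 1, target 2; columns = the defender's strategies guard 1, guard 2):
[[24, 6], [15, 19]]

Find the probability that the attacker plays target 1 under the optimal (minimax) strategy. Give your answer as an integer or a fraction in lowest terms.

Row minima are 6 and 15, so the attacker's maximin is 15; column maxima are 24 and 19, so the defender's minimax is 19. These differ, so the equilibrium is in mixed strategies.
Let the attacker play target 1 with probability p. The defender is indifferent when 24p + 15(1−p) = 6p + 19(1−p), giving p = 2/11.

2/11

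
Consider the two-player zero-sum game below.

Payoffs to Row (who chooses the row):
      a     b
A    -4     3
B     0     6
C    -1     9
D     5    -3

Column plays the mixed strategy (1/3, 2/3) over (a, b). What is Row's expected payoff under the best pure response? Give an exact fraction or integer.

17/3

A: (-4)·(1/3) + (3)·(2/3) = 2/3.
B: (0)·(1/3) + (6)·(2/3) = 4.
C: (-1)·(1/3) + (9)·(2/3) = 17/3.
D: (5)·(1/3) + (-3)·(2/3) = -1/3.
The best pure response is C with expected payoff 17/3.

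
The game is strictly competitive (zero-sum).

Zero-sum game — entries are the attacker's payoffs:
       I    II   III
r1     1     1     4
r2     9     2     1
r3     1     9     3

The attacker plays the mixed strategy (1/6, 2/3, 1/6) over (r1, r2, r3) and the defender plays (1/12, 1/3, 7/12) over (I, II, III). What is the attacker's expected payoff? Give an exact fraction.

187/72

Against (1/12, 1/3, 7/12), each row's expected payoff is r1: 11/4; r2: 2; r3: 29/6.
Taking the (1/6, 2/3, 1/6)-weighted average: (1/6)·(11/4) + (2/3)·(2) + (1/6)·(29/6) = 187/72.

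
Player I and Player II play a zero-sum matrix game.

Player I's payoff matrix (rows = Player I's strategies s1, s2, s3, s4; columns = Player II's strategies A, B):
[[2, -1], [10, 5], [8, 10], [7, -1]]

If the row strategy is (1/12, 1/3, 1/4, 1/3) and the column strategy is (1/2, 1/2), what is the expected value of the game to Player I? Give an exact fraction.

Against (1/2, 1/2), each row's expected payoff is s1: 1/2; s2: 15/2; s3: 9; s4: 3.
Taking the (1/12, 1/3, 1/4, 1/3)-weighted average: (1/12)·(1/2) + (1/3)·(15/2) + (1/4)·(9) + (1/3)·(3) = 139/24.

139/24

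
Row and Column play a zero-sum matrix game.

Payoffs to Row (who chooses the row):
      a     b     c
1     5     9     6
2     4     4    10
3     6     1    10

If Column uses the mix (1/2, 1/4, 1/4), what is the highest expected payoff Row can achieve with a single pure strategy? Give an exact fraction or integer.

1: (5)·(1/2) + (9)·(1/4) + (6)·(1/4) = 25/4.
2: (4)·(1/2) + (4)·(1/4) + (10)·(1/4) = 11/2.
3: (6)·(1/2) + (1)·(1/4) + (10)·(1/4) = 23/4.
The best pure response is 1 with expected payoff 25/4.

25/4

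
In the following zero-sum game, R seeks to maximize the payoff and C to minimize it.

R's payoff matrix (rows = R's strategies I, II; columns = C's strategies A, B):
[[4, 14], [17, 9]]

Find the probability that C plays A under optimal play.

Row minima are 4 and 9, so R's maximin is 9; column maxima are 17 and 14, so C's minimax is 14. These differ, so the equilibrium is in mixed strategies.
Let C play A with probability q. R is indifferent when 4q + 14(1−q) = 17q + 9(1−q), giving q = 5/18.

5/18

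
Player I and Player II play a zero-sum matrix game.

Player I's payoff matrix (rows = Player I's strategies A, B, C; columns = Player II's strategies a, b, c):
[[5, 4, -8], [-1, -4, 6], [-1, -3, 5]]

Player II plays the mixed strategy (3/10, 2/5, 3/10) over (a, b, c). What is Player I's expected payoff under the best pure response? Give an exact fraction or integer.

A: (5)·(3/10) + (4)·(2/5) + (-8)·(3/10) = 7/10.
B: (-1)·(3/10) + (-4)·(2/5) + (6)·(3/10) = -1/10.
C: (-1)·(3/10) + (-3)·(2/5) + (5)·(3/10) = 0.
The best pure response is A with expected payoff 7/10.

7/10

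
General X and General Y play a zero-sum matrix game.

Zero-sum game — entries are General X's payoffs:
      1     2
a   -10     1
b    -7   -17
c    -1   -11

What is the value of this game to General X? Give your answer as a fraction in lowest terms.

Row b is strictly dominated by row c, so General X never plays it.
The remaining 2×2 game on (a, c) × (1, 2) has no saddle point. Let General X play a with probability p; indifference gives −10p − (1−p) = p − 11(1−p), so p = 10/21.
Similarly General Y's optimal q on 1 is 4/7, and the value is -10·(4/7) + (1)·(3/7) = -37/7.

-37/7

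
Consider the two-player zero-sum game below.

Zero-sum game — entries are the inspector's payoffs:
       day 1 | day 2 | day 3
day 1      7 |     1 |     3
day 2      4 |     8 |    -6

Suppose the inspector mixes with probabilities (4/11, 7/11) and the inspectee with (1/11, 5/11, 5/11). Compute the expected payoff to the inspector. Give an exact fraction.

Against (1/11, 5/11, 5/11), each row's expected payoff is day 1: 27/11; day 2: 14/11.
Taking the (4/11, 7/11)-weighted average: (4/11)·(27/11) + (7/11)·(14/11) = 206/121.

206/121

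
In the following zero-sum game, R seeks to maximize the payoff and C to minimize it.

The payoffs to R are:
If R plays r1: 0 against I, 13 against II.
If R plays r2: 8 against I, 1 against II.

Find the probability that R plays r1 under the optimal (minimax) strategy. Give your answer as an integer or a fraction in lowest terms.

Row minima are 0 and 1, so R's maximin is 1; column maxima are 8 and 13, so C's minimax is 8. These differ, so the equilibrium is in mixed strategies.
Let R play r1 with probability p. C is indifferent when 8(1−p) = 13p + (1−p), giving p = 7/20.

7/20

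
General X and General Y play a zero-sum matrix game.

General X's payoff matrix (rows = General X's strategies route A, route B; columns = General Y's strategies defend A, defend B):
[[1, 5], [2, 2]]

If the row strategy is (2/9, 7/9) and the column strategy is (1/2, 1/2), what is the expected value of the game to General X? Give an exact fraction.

20/9

Against (1/2, 1/2), each row's expected payoff is route A: 3; route B: 2.
Taking the (2/9, 7/9)-weighted average: (2/9)·(3) + (7/9)·(2) = 20/9.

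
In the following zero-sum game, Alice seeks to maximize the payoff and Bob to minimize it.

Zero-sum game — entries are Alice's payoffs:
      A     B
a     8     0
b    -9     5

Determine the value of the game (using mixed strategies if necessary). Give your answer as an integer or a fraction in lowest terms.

Row minima are 0 and -9, so Alice's maximin is 0; column maxima are 8 and 5, so Bob's minimax is 5. These differ, so the equilibrium is in mixed strategies.
Let Alice play a with probability p. Bob is indifferent when 8p − 9(1−p) = 5(1−p), giving p = 7/11.
Let Bob play A with probability q. Alice is indifferent when 8q = −9q + 5(1−q), giving q = 5/22.
The value is 8·(5/22) + (0)·(17/22) = 20/11.

20/11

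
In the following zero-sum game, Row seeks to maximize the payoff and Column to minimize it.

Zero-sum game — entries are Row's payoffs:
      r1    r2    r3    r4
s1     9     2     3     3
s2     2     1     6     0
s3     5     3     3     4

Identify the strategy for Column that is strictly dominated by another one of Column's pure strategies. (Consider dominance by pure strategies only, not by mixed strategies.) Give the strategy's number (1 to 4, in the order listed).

Column prefers columns that give Row less. Compare r1 with r2: 2 < 9, 1 < 2, 3 < 5.
So r2 strictly dominates r1 for Column; r1 is strictly dominated.

1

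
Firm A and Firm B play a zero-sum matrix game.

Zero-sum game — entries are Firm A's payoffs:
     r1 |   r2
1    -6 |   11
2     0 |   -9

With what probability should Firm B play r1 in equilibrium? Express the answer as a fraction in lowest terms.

10/13

Row minima are -6 and -9, so Firm A's maximin is -6; column maxima are 0 and 11, so Firm B's minimax is 0. These differ, so the equilibrium is in mixed strategies.
Let Firm B play r1 with probability q. Firm A is indifferent when −6q + 11(1−q) = −9(1−q), giving q = 10/13.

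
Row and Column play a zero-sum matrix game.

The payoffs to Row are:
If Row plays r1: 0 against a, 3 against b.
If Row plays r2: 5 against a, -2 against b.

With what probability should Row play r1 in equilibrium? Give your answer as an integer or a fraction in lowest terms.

7/10

Row minima are 0 and -2, so Row's maximin is 0; column maxima are 5 and 3, so Column's minimax is 3. These differ, so the equilibrium is in mixed strategies.
Let Row play r1 with probability p. Column is indifferent when 5(1−p) = 3p − 2(1−p), giving p = 7/10.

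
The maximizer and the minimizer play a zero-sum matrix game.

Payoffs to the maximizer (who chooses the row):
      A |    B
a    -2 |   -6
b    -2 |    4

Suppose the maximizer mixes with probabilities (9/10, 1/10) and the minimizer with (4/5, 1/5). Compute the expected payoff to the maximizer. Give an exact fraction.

Against (4/5, 1/5), each row's expected payoff is a: -14/5; b: -4/5.
Taking the (9/10, 1/10)-weighted average: (9/10)·(-14/5) + (1/10)·(-4/5) = -13/5.

-13/5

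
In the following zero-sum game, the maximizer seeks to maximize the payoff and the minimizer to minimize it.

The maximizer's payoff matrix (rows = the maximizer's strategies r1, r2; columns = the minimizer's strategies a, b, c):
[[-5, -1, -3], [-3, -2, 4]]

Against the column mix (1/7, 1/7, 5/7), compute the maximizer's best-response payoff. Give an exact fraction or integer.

15/7

r1: (-5)·(1/7) + (-1)·(1/7) + (-3)·(5/7) = -3.
r2: (-3)·(1/7) + (-2)·(1/7) + (4)·(5/7) = 15/7.
The best pure response is r2 with expected payoff 15/7.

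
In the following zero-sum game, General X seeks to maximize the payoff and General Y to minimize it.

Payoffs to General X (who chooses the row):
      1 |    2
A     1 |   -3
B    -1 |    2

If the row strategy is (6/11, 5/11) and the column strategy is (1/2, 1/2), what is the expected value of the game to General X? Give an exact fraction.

Against (1/2, 1/2), each row's expected payoff is A: -1; B: 1/2.
Taking the (6/11, 5/11)-weighted average: (6/11)·(-1) + (5/11)·(1/2) = -7/22.

-7/22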